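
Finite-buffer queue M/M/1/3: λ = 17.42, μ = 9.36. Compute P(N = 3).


ρ = λ/μ = 17.42/9.36 = 1.8611
P_K = (1−ρ)ρ^K/(1−ρ^(K+1)) = (-0.8611·6.446395)/(1 − 11.997457)
= -5.551062/-10.997457 = 0.504759

Final: 0.504759


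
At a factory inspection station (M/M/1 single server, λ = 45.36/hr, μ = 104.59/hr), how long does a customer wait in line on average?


ρ = 45.36/104.59 = 0.4337
Wq = ρ/(μ−λ) = 0.4337/(104.59 − 45.36) = 0.4337/59.23 = 0.007322 hr

Final: 0.007322 hr


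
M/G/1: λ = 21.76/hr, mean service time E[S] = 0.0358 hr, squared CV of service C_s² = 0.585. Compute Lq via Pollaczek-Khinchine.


ρ = λ·E[S] = 21.76·0.0358 = 0.7790
Lq = ρ²(1+C_s²)/(2(1−ρ)) = 0.6069·(1+0.585)/(2·0.2210)
= 0.6069·1.5850/0.4420 = 2.17624

Final: 2.17624


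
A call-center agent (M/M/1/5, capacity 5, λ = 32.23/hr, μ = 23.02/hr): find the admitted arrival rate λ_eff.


ρ = 1.4001; P_K = (1−ρ)ρ^5/(1−ρ^6) = 0.329504
λ_eff = λ(1 − P_K) = 32.23·(1 − 0.329504) = 32.23·0.670496 = 21.6101 /hr

Final: 21.6101 /hr


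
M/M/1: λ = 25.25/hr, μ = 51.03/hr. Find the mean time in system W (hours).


W = 1/(μ−λ) = 1/(51.03 − 25.25) = 1/25.78 = 0.03879 hr

Final: 0.03879 hr


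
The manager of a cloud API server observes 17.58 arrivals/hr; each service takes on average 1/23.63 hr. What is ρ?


ρ = λ/μ = 17.58/23.63 = 0.7440

Final: 0.7440


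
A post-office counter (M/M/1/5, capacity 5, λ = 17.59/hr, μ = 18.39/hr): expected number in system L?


ρ = 17.59/18.39 = 0.9565
L = ρ[1 − (K+1)ρ^K + Kρ^(K+1)] / [(1−ρ)(1−ρ^(K+1))]
Numerator: 0.9565·(1 − 6·0.800609 + 5·0.765781) = 0.024152
Denominator: (0.04350)·(0.234219) = 0.010189
L = 0.024152/0.010189 = 2.3704

Final: 2.3704


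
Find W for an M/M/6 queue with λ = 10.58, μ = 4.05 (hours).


a = 2.6123; ρ = 0.4354; P₀ = 0.072823
Lq = P₀·a^c·ρ/(c!(1−ρ)²) = 0.04390
Wq = Lq/λ = 0.04390/10.58 = 0.004150 hr
W = Wq + 1/μ = 0.004150 + 0.24691 = 0.25106 hr

Final: 0.25106 hr


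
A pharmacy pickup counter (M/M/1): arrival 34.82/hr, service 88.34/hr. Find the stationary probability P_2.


ρ = 34.82/88.34 = 0.3942
P_n = (1−ρ)·ρ^n = (1 − 0.3942)·0.3942^2 = 0.6058·0.155361 = 0.094124

Final: 0.094124


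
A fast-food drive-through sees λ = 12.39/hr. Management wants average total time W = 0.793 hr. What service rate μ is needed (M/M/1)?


W = 1/(μ−λ) ⇒ μ − λ = 1/W = 1/0.793 = 1.2610
μ = λ + 1/W = 12.39 + 1.2610 = 13.6510 per hr

Final: 13.6510 /hr


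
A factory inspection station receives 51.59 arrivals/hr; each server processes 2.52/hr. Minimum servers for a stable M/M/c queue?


Stability requires cμ > λ ⇔ c > λ/μ.
λ/μ = 51.59/2.52 = 20.4722
Minimum integer c = ⌊20.4722⌋ + 1 = 21
Check: 21·2.52 = 52.92 > 51.59, while 20·2.52 = 50.40 ≤ 51.59

Final: 21 servers


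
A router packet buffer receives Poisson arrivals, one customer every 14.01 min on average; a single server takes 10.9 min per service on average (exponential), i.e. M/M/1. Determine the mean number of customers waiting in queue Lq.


λ = 60/14.01 = 4.2827 /hr
μ = 60/10.9 = 5.5046 /hr
ρ = λ/μ = 4.2827/5.5046 = 0.7780
Lq = ρ²/(1−ρ) = 0.6053/0.2220 = 2.7268

Final: 2.7268


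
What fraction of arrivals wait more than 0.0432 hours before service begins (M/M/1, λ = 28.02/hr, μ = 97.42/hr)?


ρ = 28.02/97.42 = 0.2876
P(Wq > t) = ρ·e^{−(μ−λ)t} = 0.2876·e^{−2.9981}
= 0.2876·0.049883 = 0.014347

Final: 0.014347


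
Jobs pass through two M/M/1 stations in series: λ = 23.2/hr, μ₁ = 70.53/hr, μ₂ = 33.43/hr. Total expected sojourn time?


Each node sees arrival rate λ = 23.2/hr (tandem ⇒ throughput preserved).
W₁ = 1/(μ₁−λ) = 1/(70.53−23.2) = 0.02113 hr
W₂ = 1/(μ₂−λ) = 1/(33.43−23.2) = 0.09775 hr
W_total = W₁ + W₂ = 0.02113 + 0.09775 = 0.11888 hr

Final: 0.11888 hr


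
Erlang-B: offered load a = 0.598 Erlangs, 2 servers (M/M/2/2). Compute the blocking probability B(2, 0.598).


B(c,a) = (a^c/c!) / Σ_{k=0}^{c} a^k/k!
a^2/2! = 0.178802
Σ terms (k=0..2): 1.00000 + 0.59800 + 0.17880 = 1.776802
B = 0.178802/1.776802 = 0.100631

Final: 0.100631


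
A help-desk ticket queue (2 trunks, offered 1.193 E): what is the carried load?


B(2,1.193) = 0.244997 (Erlang-B)
Carried load = a(1 − B) = 1.193·(1 − 0.244997) = 1.193·0.755003 = 0.9007 E

Final: 0.9007 Erlangs


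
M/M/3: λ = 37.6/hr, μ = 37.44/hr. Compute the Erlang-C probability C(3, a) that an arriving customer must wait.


a = λ/μ = 1.0043; ρ = a/3 = 0.3348
P₀ = 0.362015 (from M/M/c formula)
C(c,a) = [a^c/(c!(1−ρ))]·P₀ = [1.01288/(6·0.6652)]·0.362015
= 0.25376·0.362015 = 0.091865

Final: 0.091865


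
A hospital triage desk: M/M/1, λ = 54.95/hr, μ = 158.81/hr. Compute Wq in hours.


ρ = 54.95/158.81 = 0.3460
Wq = ρ/(μ−λ) = 0.3460/(158.81 − 54.95) = 0.3460/103.86 = 0.003332 hr

Final: 0.003332 hr


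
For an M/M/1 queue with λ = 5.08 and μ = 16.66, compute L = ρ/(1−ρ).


ρ = λ/μ = 5.08/16.66 = 0.3049
L = ρ/(1−ρ) = 0.3049/(1 − 0.3049) = 0.3049/0.6951 = 0.4387

Final: 0.4387


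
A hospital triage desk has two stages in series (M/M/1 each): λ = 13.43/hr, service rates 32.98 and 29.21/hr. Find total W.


Each node sees arrival rate λ = 13.43/hr (tandem ⇒ throughput preserved).
W₁ = 1/(μ₁−λ) = 1/(32.98−13.43) = 0.05115 hr
W₂ = 1/(μ₂−λ) = 1/(29.21−13.43) = 0.06337 hr
W_total = W₁ + W₂ = 0.05115 + 0.06337 = 0.11452 hr

Final: 0.11452 hr


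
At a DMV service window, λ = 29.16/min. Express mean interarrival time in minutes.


Mean interarrival time = 1/λ = 1/29.16 minute = 0.03429 minute
In minutes: 0.03429 × 1 = 0.03429 min

Final: 0.03429 min


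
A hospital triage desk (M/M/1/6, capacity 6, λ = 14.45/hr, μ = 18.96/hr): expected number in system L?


ρ = 14.45/18.96 = 0.7621
L = ρ[1 − (K+1)ρ^K + Kρ^(K+1)] / [(1−ρ)(1−ρ^(K+1))]
Numerator: 0.7621·(1 − 7·0.195964 + 6·0.149350) = 0.399625
Denominator: (0.2379)·(0.850650) = 0.202343
L = 0.399625/0.202343 = 1.9750

Final: 1.9750


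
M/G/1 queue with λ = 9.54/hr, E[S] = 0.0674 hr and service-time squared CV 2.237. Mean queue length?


ρ = λ·E[S] = 9.54·0.0674 = 0.6430
Lq = ρ²(1+C_s²)/(2(1−ρ)) = 0.4134·(1+2.237)/(2·0.3570)
= 0.4134·3.2370/0.7140 = 1.87437

Final: 1.87437


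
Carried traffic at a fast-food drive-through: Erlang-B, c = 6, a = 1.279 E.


B(6,1.279) = 0.001693 (Erlang-B)
Carried load = a(1 − B) = 1.279·(1 − 0.001693) = 1.279·0.998307 = 1.2768 E

Final: 1.2768 Erlangs


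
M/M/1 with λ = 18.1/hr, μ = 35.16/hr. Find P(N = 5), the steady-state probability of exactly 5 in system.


ρ = 18.1/35.16 = 0.5148
P_n = (1−ρ)·ρ^n = (1 − 0.5148)·0.5148^5 = 0.4852·0.036153 = 0.017542

Final: 0.017542


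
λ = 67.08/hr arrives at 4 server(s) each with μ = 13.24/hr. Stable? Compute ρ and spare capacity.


Total capacity cμ = 4·13.24 = 52.96/hr
ρ = λ/(cμ) = 67.08/52.96 = 1.2666
Stable ⇔ ρ < 1: NO
Spare capacity = cμ − λ = 52.96 − 67.08 = -14.12/hr

Final: ρ = 1.2666; unstable; margin = -14.12/hr


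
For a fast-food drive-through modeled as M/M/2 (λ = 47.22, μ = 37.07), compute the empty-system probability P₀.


a = λ/μ = 47.22/37.07 = 1.2738; ρ = a/c = 0.6369
Σ_{k=0}^{1} a^k/k! (terms k=0..1) = 1.00000 + 1.27381 = 2.27381
Tail: a^2/(2!(1−ρ)) = 1.62258/(2·0.3631) = 2.23437
P₀ = 1/(2.27381 + 2.23437) = 1/4.50817 = 0.221819

Final: 0.221819


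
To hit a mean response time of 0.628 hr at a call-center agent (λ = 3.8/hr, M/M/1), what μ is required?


W = 1/(μ−λ) ⇒ μ − λ = 1/W = 1/0.628 = 1.5924
μ = λ + 1/W = 3.8 + 1.5924 = 5.3924 per hr

Final: 5.3924 /hr


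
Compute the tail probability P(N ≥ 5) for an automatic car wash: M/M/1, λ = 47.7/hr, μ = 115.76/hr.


ρ = 47.7/115.76 = 0.4121
P(N ≥ n) = ρ^n = 0.4121^5 = 0.011880

Final: 0.011880


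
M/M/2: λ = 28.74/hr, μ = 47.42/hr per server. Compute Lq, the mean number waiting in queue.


a = λ/μ = 0.6061; ρ = a/2 = 0.3030
P₀ = 0.534876
Lq = P₀·a^c·ρ / (c!·(1−ρ)²) = 0.534876·0.36732·0.3030/(2·0.48576)
= 0.06128

Final: 0.06128


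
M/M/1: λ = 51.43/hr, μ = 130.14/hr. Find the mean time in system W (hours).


W = 1/(μ−λ) = 1/(130.14 − 51.43) = 1/78.71 = 0.01270 hr

Final: 0.01270 hr


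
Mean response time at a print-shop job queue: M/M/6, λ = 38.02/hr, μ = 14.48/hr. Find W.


a = 2.6257; ρ = 0.4376; P₀ = 0.071841
Lq = P₀·a^c·ρ/(c!(1−ρ)²) = 0.04524
Wq = Lq/λ = 0.04524/38.02 = 0.001190 hr
W = Wq + 1/μ = 0.001190 + 0.06906 = 0.07025 hr

Final: 0.07025 hr


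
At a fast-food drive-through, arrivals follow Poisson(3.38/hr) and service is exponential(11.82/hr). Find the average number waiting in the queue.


ρ = 3.38/11.82 = 0.2860
Lq = ρ²/(1−ρ) = 0.08177/0.7140 = 0.1145

Final: 0.1145


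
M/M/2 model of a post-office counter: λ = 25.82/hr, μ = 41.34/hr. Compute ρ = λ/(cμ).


ρ = λ/(cμ) = 25.82/(2·41.34) = 25.82/82.68 = 0.3123

Final: 0.3123


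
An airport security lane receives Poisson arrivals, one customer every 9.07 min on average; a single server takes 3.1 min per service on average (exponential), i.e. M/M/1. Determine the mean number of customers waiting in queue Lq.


λ = 60/9.07 = 6.6152 /hr
μ = 60/3.1 = 19.3548 /hr
ρ = λ/μ = 6.6152/19.3548 = 0.3418
Lq = ρ²/(1−ρ) = 0.1168/0.6582 = 0.1775

Final: 0.1775


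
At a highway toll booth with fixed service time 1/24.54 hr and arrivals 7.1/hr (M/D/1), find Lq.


ρ = 7.1/24.54 = 0.2893
M/D/1: Lq = ρ²/(2(1−ρ)) = 0.08371/(2·0.7107) = 0.05889

Final: 0.05889


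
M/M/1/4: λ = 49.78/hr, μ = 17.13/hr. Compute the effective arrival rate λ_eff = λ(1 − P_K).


ρ = 2.9060; P_K = (1−ρ)ρ^4/(1−ρ^5) = 0.659066
λ_eff = λ(1 − P_K) = 49.78·(1 − 0.659066) = 49.78·0.340934 = 16.9717 /hr

Final: 16.9717 /hr


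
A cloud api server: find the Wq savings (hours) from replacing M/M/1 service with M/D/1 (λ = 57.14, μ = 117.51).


ρ = 57.14/117.51 = 0.4863
Wq(M/M/1) = ρ/(μ−λ) = 0.4863/60.37 = 0.008055 hr
Wq(M/D/1) = ρ/(2(μ−λ)) = 0.004027 hr
Savings = 0.008055 − 0.004027 = 0.004027 hr

Final: 0.004027 hr


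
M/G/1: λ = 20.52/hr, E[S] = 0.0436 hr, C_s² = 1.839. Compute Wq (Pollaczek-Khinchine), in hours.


ρ = λ·E[S] = 20.52·0.0436 = 0.8947
E[S²] = E[S]²(1+C_s²) = 0.0436²·(1+1.839) = 0.005397
Wq = λ·E[S²]/(2(1−ρ)) = 20.52·0.005397/(2·0.1053) = 0.52570 hr

Final: 0.52570 hr


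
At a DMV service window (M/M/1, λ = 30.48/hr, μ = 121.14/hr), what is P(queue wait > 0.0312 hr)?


ρ = 30.48/121.14 = 0.2516
P(Wq > t) = ρ·e^{−(μ−λ)t} = 0.2516·e^{−2.8286}
= 0.2516·0.059096 = 0.014869

Final: 0.014869


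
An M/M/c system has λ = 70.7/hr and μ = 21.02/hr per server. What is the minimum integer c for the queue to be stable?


Stability requires cμ > λ ⇔ c > λ/μ.
λ/μ = 70.7/21.02 = 3.3635
Minimum integer c = ⌊3.3635⌋ + 1 = 4
Check: 4·21.02 = 84.08 > 70.7, while 3·21.02 = 63.06 ≤ 70.7

Final: 4 servers


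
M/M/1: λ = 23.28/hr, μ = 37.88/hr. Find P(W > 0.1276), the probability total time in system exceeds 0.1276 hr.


W ~ Exponential(μ−λ) for M/M/1.
μ − λ = 37.88 − 23.28 = 14.6000
P(W > t) = e^{−(μ−λ)t} = e^{−1.8630} = 0.155213

Final: 0.155213


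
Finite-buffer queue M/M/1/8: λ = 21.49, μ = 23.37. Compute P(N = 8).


ρ = λ/μ = 21.49/23.37 = 0.9196
P_K = (1−ρ)ρ^K/(1−ρ^(K+1)) = (0.08045·0.511236)/(1 − 0.470110)
= 0.041126/0.529890 = 0.077613

Final: 0.077613


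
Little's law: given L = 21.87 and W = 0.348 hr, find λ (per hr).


λ = L/W = 21.87/0.348 = 62.8448 /hr

Final: 62.8448 /hr


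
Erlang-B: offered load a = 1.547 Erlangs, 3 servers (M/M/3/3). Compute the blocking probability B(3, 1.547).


B(c,a) = (a^c/c!) / Σ_{k=0}^{c} a^k/k!
a^3/3! = 0.617049
Σ terms (k=0..3): 1.00000 + 1.54700 + 1.19660 + 0.61705 = 4.360654
B = 0.617049/4.360654 = 0.141504

Final: 0.141504


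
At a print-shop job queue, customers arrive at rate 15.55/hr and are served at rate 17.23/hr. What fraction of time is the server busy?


ρ = λ/μ = 15.55/17.23 = 0.9025

Final: 0.9025


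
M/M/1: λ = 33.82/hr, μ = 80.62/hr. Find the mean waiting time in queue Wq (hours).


ρ = 33.82/80.62 = 0.4195
Wq = ρ/(μ−λ) = 0.4195/(80.62 − 33.82) = 0.4195/46.80 = 0.008964 hr

Final: 0.008964 hr


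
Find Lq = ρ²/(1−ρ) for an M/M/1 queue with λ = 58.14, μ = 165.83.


ρ = 58.14/165.83 = 0.3506
Lq = ρ²/(1−ρ) = 0.1229/0.6494 = 0.1893

Final: 0.1893


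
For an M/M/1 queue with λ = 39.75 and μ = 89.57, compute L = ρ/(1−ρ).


ρ = λ/μ = 39.75/89.57 = 0.4438
L = ρ/(1−ρ) = 0.4438/(1 − 0.4438) = 0.4438/0.5562 = 0.7979

Final: 0.7979


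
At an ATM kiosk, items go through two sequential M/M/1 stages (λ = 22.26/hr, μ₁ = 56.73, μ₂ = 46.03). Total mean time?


Each node sees arrival rate λ = 22.26/hr (tandem ⇒ throughput preserved).
W₁ = 1/(μ₁−λ) = 1/(56.73−22.26) = 0.02901 hr
W₂ = 1/(μ₂−λ) = 1/(46.03−22.26) = 0.04207 hr
W_total = W₁ + W₂ = 0.02901 + 0.04207 = 0.07108 hr

Final: 0.07108 hr


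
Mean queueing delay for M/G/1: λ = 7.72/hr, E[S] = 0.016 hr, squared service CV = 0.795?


ρ = λ·E[S] = 7.72·0.016 = 0.1235
E[S²] = E[S]²(1+C_s²) = 0.016²·(1+0.795) = 0.0004595
Wq = λ·E[S²]/(2(1−ρ)) = 7.72·0.0004595/(2·0.8765) = 0.002024 hr

Final: 0.002024 hr


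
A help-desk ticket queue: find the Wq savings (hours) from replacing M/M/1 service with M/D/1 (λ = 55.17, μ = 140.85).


ρ = 55.17/140.85 = 0.3917
Wq(M/M/1) = ρ/(μ−λ) = 0.3917/85.68 = 0.004572 hr
Wq(M/D/1) = ρ/(2(μ−λ)) = 0.002286 hr
Savings = 0.004572 − 0.002286 = 0.002286 hr

Final: 0.002286 hr


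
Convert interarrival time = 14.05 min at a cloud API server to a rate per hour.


λ = 1/(interarrival time) in consistent units.
1 hour = 60 min, so λ = 60/14.05 = 4.2705 per hour

Final: 4.2705 /hr


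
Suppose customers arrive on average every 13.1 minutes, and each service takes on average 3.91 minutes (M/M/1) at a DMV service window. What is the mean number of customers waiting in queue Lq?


λ = 60/13.1 = 4.5802 /hr
μ = 60/3.91 = 15.3453 /hr
ρ = λ/μ = 4.5802/15.3453 = 0.2985
Lq = ρ²/(1−ρ) = 0.08909/0.7015 = 0.1270

Final: 0.1270


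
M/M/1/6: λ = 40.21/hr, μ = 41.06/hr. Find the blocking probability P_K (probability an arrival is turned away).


ρ = λ/μ = 40.21/41.06 = 0.9793
P_K = (1−ρ)ρ^K/(1−ρ^(K+1)) = (0.02070·0.882045)/(1 − 0.863785)
= 0.018260/0.136215 = 0.134050

Final: 0.134050


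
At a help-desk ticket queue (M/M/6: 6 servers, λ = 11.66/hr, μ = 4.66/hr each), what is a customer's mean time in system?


a = 2.5021; ρ = 0.4170; P₀ = 0.081443
Lq = P₀·a^c·ρ/(c!(1−ρ)²) = 0.03406
Wq = Lq/λ = 0.03406/11.66 = 0.002921 hr
W = Wq + 1/μ = 0.002921 + 0.21459 = 0.21751 hr

Final: 0.21751 hr


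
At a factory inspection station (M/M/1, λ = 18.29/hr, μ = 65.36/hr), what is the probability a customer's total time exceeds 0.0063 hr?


W ~ Exponential(μ−λ) for M/M/1.
μ − λ = 65.36 − 18.29 = 47.0700
P(W > t) = e^{−(μ−λ)t} = e^{−0.2965} = 0.743385

Final: 0.743385


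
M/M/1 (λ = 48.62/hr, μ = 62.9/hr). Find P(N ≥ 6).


ρ = 48.62/62.9 = 0.7730
P(N ≥ n) = ρ^n = 0.7730^6 = 0.213298

Final: 0.213298


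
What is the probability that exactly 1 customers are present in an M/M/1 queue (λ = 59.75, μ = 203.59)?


ρ = 59.75/203.59 = 0.2935
P_n = (1−ρ)·ρ^n = (1 − 0.2935)·0.2935^1 = 0.7065·0.293482 = 0.207350

Final: 0.207350


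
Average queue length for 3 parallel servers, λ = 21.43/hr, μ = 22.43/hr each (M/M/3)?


a = λ/μ = 0.9554; ρ = a/3 = 0.3185
P₀ = 0.380937
Lq = P₀·a^c·ρ / (c!·(1−ρ)²) = 0.380937·0.87212·0.3185/(6·0.46448)
= 0.03797

Final: 0.03797


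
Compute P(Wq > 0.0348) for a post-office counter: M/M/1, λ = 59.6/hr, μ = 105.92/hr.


ρ = 59.6/105.92 = 0.5627
P(Wq > t) = ρ·e^{−(μ−λ)t} = 0.5627·e^{−1.6119}
= 0.5627·0.199501 = 0.112257

Final: 0.112257


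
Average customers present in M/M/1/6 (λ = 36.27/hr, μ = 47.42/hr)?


ρ = 36.27/47.42 = 0.7649
L = ρ[1 − (K+1)ρ^K + Kρ^(K+1)] / [(1−ρ)(1−ρ^(K+1))]
Numerator: 0.7649·(1 − 7·0.200224 + 6·0.153145) = 0.395666
Denominator: (0.2351)·(0.846855) = 0.199123
L = 0.395666/0.199123 = 1.9870

Final: 1.9870


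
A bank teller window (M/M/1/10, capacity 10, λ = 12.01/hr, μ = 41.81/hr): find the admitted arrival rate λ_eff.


ρ = 0.2873; P_K = (1−ρ)ρ^10/(1−ρ^11) = 0.000002726
λ_eff = λ(1 − P_K) = 12.01·(1 − 0.000002726) = 12.01·0.999997 = 12.0100 /hr

Final: 12.0100 /hr


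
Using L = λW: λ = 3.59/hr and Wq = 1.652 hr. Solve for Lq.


Lq = λWq = 3.59·1.652 = 5.9307

Final: 5.9307


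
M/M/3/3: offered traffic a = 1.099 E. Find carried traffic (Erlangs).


B(3,1.099) = 0.075656 (Erlang-B)
Carried load = a(1 − B) = 1.099·(1 − 0.075656) = 1.099·0.924344 = 1.0159 E

Final: 1.0159 Erlangs


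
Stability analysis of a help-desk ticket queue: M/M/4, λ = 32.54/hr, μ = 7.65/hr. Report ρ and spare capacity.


Total capacity cμ = 4·7.65 = 30.60/hr
ρ = λ/(cμ) = 32.54/30.60 = 1.0634
Stable ⇔ ρ < 1: NO
Spare capacity = cμ − λ = 30.60 − 32.54 = -1.94/hr

Final: ρ = 1.0634; unstable; margin = -1.94/hr


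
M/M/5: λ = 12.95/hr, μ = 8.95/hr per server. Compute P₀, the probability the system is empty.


a = λ/μ = 12.95/8.95 = 1.4469; ρ = a/c = 0.2894
Σ_{k=0}^{4} a^k/k! (terms k=0..4) = 1.00000 + 1.44693 + 1.04680 + 0.50488 + 0.18263 = 4.18124
Tail: a^5/(5!(1−ρ)) = 6.34211/(120·0.7106) = 0.07437
P₀ = 1/(4.18124 + 0.07437) = 1/4.25561 = 0.234984

Final: 0.234984


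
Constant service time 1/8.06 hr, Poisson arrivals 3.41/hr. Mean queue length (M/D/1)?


ρ = 3.41/8.06 = 0.4231
M/D/1: Lq = ρ²/(2(1−ρ)) = 0.1790/(2·0.5769) = 0.15513

Final: 0.15513


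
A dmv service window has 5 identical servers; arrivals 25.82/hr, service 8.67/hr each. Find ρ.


ρ = λ/(cμ) = 25.82/(5·8.67) = 25.82/43.35 = 0.5956

Final: 0.5956


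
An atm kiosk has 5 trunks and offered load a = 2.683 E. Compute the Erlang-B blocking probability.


B(c,a) = (a^c/c!) / Σ_{k=0}^{c} a^k/k!
a^5/5! = 1.158570
Σ terms (k=0..5): 1.00000 + 2.68300 + 3.59924 + 3.21892 + 2.15909 + 1.15857 = 13.818832
B = 1.158570/13.818832 = 0.083840

Final: 0.083840


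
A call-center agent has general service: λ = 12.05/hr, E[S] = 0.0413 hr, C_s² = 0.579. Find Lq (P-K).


ρ = λ·E[S] = 12.05·0.0413 = 0.4977
Lq = ρ²(1+C_s²)/(2(1−ρ)) = 0.2477·(1+0.579)/(2·0.5023)
= 0.2477·1.5790/1.0047 = 0.38925

Final: 0.38925


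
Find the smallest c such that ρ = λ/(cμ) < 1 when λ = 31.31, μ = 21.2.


Stability requires cμ > λ ⇔ c > λ/μ.
λ/μ = 31.31/21.2 = 1.4769
Minimum integer c = ⌊1.4769⌋ + 1 = 2
Check: 2·21.2 = 42.40 > 31.31, while 1·21.2 = 21.20 ≤ 31.31

Final: 2 servers


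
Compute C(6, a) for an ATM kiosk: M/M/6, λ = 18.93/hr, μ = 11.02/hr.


a = λ/μ = 1.7178; ρ = a/6 = 0.2863
P₀ = 0.179359 (from M/M/c formula)
C(c,a) = [a^c/(c!(1−ρ))]·P₀ = [25.69296/(720·0.7137)]·0.179359
= 0.05000·0.179359 = 0.008968

Final: 0.008968


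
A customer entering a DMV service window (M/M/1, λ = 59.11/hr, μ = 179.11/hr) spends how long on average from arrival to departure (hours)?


W = 1/(μ−λ) = 1/(179.11 − 59.11) = 1/120.00 = 0.008333 hr

Final: 0.008333 hr


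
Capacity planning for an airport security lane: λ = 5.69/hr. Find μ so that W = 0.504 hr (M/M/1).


W = 1/(μ−λ) ⇒ μ − λ = 1/W = 1/0.504 = 1.9841
μ = λ + 1/W = 5.69 + 1.9841 = 7.6741 per hr

Final: 7.6741 /hr


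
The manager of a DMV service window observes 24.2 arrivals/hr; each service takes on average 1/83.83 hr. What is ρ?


ρ = λ/μ = 24.2/83.83 = 0.2887

Final: 0.2887


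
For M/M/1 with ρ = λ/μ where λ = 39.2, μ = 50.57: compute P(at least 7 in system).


ρ = 39.2/50.57 = 0.7752
P(N ≥ n) = ρ^n = 0.7752^7 = 0.168171

Final: 0.168171


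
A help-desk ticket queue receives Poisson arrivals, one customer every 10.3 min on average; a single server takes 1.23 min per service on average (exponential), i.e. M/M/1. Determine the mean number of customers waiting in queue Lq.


λ = 60/10.3 = 5.8252 /hr
μ = 60/1.23 = 48.7805 /hr
ρ = λ/μ = 5.8252/48.7805 = 0.1194
Lq = ρ²/(1−ρ) = 0.01426/0.8806 = 0.01619

Final: 0.01619


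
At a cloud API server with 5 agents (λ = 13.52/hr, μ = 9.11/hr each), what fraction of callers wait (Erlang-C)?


a = λ/μ = 1.4841; ρ = a/5 = 0.2968
P₀ = 0.226369 (from M/M/c formula)
C(c,a) = [a^c/(c!(1−ρ))]·P₀ = [7.19932/(120·0.7032)]·0.226369
= 0.08532·0.226369 = 0.019313

Final: 0.019313


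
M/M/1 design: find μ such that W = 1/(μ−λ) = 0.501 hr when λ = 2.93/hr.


W = 1/(μ−λ) ⇒ μ − λ = 1/W = 1/0.501 = 1.9960
μ = λ + 1/W = 2.93 + 1.9960 = 4.9260 per hr

Final: 4.9260 /hr


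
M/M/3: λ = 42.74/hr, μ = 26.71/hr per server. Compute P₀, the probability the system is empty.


a = λ/μ = 42.74/26.71 = 1.6001; ρ = a/c = 0.5334
Σ_{k=0}^{2} a^k/k! (terms k=0..2) = 1.00000 + 1.60015 + 1.28024 = 3.88039
Tail: a^3/(3!(1−ρ)) = 4.09715/(6·0.4666) = 1.46342
P₀ = 1/(3.88039 + 1.46342) = 1/5.34381 = 0.187132

Final: 0.187132


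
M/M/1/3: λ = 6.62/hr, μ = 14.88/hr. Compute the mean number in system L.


ρ = 6.62/14.88 = 0.4449
L = ρ[1 − (K+1)ρ^K + Kρ^(K+1)] / [(1−ρ)(1−ρ^(K+1))]
Numerator: 0.4449·(1 − 4·0.088057 + 3·0.039176) = 0.340476
Denominator: (0.5551)·(0.960824) = 0.533361
L = 0.340476/0.533361 = 0.6384

Final: 0.6384


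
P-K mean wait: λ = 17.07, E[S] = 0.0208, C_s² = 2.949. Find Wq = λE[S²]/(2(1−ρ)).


ρ = λ·E[S] = 17.07·0.0208 = 0.3551
E[S²] = E[S]²(1+C_s²) = 0.0208²·(1+2.949) = 0.001708
Wq = λ·E[S²]/(2(1−ρ)) = 17.07·0.001708/(2·0.6449) = 0.02261 hr

Final: 0.02261 hr


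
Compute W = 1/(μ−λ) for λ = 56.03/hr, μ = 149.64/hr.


W = 1/(μ−λ) = 1/(149.64 − 56.03) = 1/93.61 = 0.01068 hr

Final: 0.01068 hr


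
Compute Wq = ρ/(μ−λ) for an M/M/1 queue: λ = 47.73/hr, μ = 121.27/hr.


ρ = 47.73/121.27 = 0.3936
Wq = ρ/(μ−λ) = 0.3936/(121.27 − 47.73) = 0.3936/73.54 = 0.005352 hr

Final: 0.005352 hr


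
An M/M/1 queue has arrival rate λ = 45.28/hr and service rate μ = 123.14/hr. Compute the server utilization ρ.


ρ = λ/μ = 45.28/123.14 = 0.3677

Final: 0.3677


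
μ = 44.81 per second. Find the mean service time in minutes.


Mean service time = 1/μ = 1/44.81 second = 0.02232 second
In minutes: 0.02232 × 0.0166667 = 0.0003719 min

Final: 0.0003719 min


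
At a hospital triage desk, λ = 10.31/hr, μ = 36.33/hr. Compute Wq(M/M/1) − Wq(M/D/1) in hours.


ρ = 10.31/36.33 = 0.2838
Wq(M/M/1) = ρ/(μ−λ) = 0.2838/26.02 = 0.01091 hr
Wq(M/D/1) = ρ/(2(μ−λ)) = 0.005453 hr
Savings = 0.01091 − 0.005453 = 0.005453 hr

Final: 0.005453 hr


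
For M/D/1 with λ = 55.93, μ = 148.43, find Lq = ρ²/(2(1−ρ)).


ρ = 55.93/148.43 = 0.3768
M/D/1: Lq = ρ²/(2(1−ρ)) = 0.1420/(2·0.6232) = 0.11392

Final: 0.11392


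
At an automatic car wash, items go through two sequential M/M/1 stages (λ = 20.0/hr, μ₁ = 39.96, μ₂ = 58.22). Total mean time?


Each node sees arrival rate λ = 20.0/hr (tandem ⇒ throughput preserved).
W₁ = 1/(μ₁−λ) = 1/(39.96−20.0) = 0.05010 hr
W₂ = 1/(μ₂−λ) = 1/(58.22−20.0) = 0.02616 hr
W_total = W₁ + W₂ = 0.05010 + 0.02616 = 0.07626 hr

Final: 0.07626 hr


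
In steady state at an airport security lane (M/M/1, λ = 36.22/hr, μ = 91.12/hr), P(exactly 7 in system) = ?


ρ = 36.22/91.12 = 0.3975
P_n = (1−ρ)·ρ^n = (1 − 0.3975)·0.3975^7 = 0.6025·0.001568 = 0.0009447

Final: 0.0009447


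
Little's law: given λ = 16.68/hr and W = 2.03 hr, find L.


L = λW = 16.68·2.03 = 33.8604

Final: 33.8604


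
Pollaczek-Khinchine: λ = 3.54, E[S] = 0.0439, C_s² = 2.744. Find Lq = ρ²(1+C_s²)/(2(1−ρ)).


ρ = λ·E[S] = 3.54·0.0439 = 0.1554
Lq = ρ²(1+C_s²)/(2(1−ρ)) = 0.02415·(1+2.744)/(2·0.8446)
= 0.02415·3.7440/1.6892 = 0.05353

Final: 0.05353


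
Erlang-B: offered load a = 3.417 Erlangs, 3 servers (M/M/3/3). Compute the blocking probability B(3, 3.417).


B(c,a) = (a^c/c!) / Σ_{k=0}^{c} a^k/k!
a^3/3! = 6.649419
Σ terms (k=0..3): 1.00000 + 3.41700 + 5.83794 + 6.64942 = 16.904363
B = 6.649419/16.904363 = 0.393355

Final: 0.393355


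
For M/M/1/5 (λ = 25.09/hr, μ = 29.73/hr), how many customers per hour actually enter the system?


ρ = 0.8439; P_K = (1−ρ)ρ^5/(1−ρ^6) = 0.104601
λ_eff = λ(1 − P_K) = 25.09·(1 − 0.104601) = 25.09·0.895399 = 22.4656 /hr

Final: 22.4656 /hr


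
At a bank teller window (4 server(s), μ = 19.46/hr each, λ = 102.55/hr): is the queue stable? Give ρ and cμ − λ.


Total capacity cμ = 4·19.46 = 77.84/hr
ρ = λ/(cμ) = 102.55/77.84 = 1.3174
Stable ⇔ ρ < 1: NO
Spare capacity = cμ − λ = 77.84 − 102.55 = -24.71/hr

Final: ρ = 1.3174; unstable; margin = -24.71/hr


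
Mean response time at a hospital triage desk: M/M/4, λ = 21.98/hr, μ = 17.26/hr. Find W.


a = 1.2735; ρ = 0.3184; P₀ = 0.278607
Lq = P₀·a^c·ρ/(c!(1−ρ)²) = 0.02092
Wq = Lq/λ = 0.02092/21.98 = 0.0009518 hr
W = Wq + 1/μ = 0.0009518 + 0.05794 = 0.05889 hr

Final: 0.05889 hr


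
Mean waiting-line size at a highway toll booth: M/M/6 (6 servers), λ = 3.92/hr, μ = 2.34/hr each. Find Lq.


a = λ/μ = 1.6752; ρ = a/6 = 0.2792
P₀ = 0.187175
Lq = P₀·a^c·ρ / (c!·(1−ρ)²) = 0.187175·22.10147·0.2792/(720·0.51955)
= 0.003088

Final: 0.003088


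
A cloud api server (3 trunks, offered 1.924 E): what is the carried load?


B(3,1.924) = 0.199103 (Erlang-B)
Carried load = a(1 − B) = 1.924·(1 − 0.199103) = 1.924·0.800897 = 1.5409 E

Final: 1.5409 Erlangs


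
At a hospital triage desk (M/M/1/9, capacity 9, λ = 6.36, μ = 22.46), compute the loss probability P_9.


ρ = λ/μ = 6.36/22.46 = 0.2832
P_K = (1−ρ)ρ^K/(1−ρ^(K+1)) = (0.7168·0.00001171)/(1 − 0.000003315)
= 0.000008392/0.999997 = 0.000008392

Final: 0.000008392


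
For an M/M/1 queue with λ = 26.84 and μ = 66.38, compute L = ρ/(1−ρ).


ρ = λ/μ = 26.84/66.38 = 0.4043
L = ρ/(1−ρ) = 0.4043/(1 − 0.4043) = 0.4043/0.5957 = 0.6788

Final: 0.6788


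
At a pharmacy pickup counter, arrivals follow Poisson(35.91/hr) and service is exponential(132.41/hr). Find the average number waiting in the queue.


ρ = 35.91/132.41 = 0.2712
Lq = ρ²/(1−ρ) = 0.07355/0.7288 = 0.1009

Final: 0.1009


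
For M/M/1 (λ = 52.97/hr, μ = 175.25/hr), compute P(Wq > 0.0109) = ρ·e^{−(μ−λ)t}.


ρ = 52.97/175.25 = 0.3023
P(Wq > t) = ρ·e^{−(μ−λ)t} = 0.3023·e^{−1.3329}
= 0.3023·0.263724 = 0.079712

Final: 0.079712


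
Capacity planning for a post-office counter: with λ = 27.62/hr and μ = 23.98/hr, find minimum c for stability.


Stability requires cμ > λ ⇔ c > λ/μ.
λ/μ = 27.62/23.98 = 1.1518
Minimum integer c = ⌊1.1518⌋ + 1 = 2
Check: 2·23.98 = 47.96 > 27.62, while 1·23.98 = 23.98 ≤ 27.62

Final: 2 servers


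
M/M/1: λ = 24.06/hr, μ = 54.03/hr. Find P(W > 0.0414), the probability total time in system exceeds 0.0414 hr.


W ~ Exponential(μ−λ) for M/M/1.
μ − λ = 54.03 − 24.06 = 29.9700
P(W > t) = e^{−(μ−λ)t} = e^{−1.2408} = 0.289165

Final: 0.289165


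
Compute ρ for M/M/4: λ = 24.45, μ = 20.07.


ρ = λ/(cμ) = 24.45/(4·20.07) = 24.45/80.28 = 0.3046

Final: 0.3046


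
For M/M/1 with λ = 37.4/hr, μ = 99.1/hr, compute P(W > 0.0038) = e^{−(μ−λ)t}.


W ~ Exponential(μ−λ) for M/M/1.
μ − λ = 99.1 − 37.4 = 61.7000
P(W > t) = e^{−(μ−λ)t} = e^{−0.2345} = 0.790998

Final: 0.790998


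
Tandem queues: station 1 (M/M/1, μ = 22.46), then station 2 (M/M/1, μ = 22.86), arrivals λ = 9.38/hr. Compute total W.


Each node sees arrival rate λ = 9.38/hr (tandem ⇒ throughput preserved).
W₁ = 1/(μ₁−λ) = 1/(22.46−9.38) = 0.07645 hr
W₂ = 1/(μ₂−λ) = 1/(22.86−9.38) = 0.07418 hr
W_total = W₁ + W₂ = 0.07645 + 0.07418 = 0.15064 hr

Final: 0.15064 hr


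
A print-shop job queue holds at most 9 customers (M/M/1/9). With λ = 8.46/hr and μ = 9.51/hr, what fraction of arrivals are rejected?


ρ = λ/μ = 8.46/9.51 = 0.8896
P_K = (1−ρ)ρ^K/(1−ρ^(K+1)) = (0.1104·0.348906)/(1 − 0.310383)
= 0.038523/0.689617 = 0.055861

Final: 0.055861


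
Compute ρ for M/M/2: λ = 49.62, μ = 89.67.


ρ = λ/(cμ) = 49.62/(2·89.67) = 49.62/179.34 = 0.2767

Final: 0.2767


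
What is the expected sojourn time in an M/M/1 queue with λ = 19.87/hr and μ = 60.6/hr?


W = 1/(μ−λ) = 1/(60.6 − 19.87) = 1/40.73 = 0.02455 hr

Final: 0.02455 hr


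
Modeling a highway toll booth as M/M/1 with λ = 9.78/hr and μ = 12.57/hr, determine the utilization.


ρ = λ/μ = 9.78/12.57 = 0.7780

Final: 0.7780


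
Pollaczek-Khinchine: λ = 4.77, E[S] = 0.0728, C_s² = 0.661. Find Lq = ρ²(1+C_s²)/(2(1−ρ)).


ρ = λ·E[S] = 4.77·0.0728 = 0.3473
Lq = ρ²(1+C_s²)/(2(1−ρ)) = 0.1206·(1+0.661)/(2·0.6527)
= 0.1206·1.6610/1.3055 = 0.15343

Final: 0.15343


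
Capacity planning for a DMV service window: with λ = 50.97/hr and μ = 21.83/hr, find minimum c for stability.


Stability requires cμ > λ ⇔ c > λ/μ.
λ/μ = 50.97/21.83 = 2.3349
Minimum integer c = ⌊2.3349⌋ + 1 = 3
Check: 3·21.83 = 65.49 > 50.97, while 2·21.83 = 43.66 ≤ 50.97

Final: 3 servers


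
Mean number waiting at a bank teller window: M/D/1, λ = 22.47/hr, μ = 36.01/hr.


ρ = 22.47/36.01 = 0.6240
M/D/1: Lq = ρ²/(2(1−ρ)) = 0.3894/(2·0.3760) = 0.51777

Final: 0.51777


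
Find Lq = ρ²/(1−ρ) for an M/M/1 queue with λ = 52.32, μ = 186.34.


ρ = 52.32/186.34 = 0.2808
Lq = ρ²/(1−ρ) = 0.07884/0.7192 = 0.1096

Final: 0.1096


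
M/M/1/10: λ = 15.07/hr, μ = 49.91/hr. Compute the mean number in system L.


ρ = 15.07/49.91 = 0.3019
L = ρ[1 − (K+1)ρ^K + Kρ^(K+1)] / [(1−ρ)(1−ρ^(K+1))]
Numerator: 0.3019·(1 − 11·0.000006299 + 10·0.000001902) = 0.301928
Denominator: (0.6981)·(0.999998) = 0.698055
L = 0.301928/0.698055 = 0.4325

Final: 0.4325


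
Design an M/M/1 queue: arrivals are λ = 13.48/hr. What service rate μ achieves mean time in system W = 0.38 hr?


W = 1/(μ−λ) ⇒ μ − λ = 1/W = 1/0.38 = 2.6316
μ = λ + 1/W = 13.48 + 2.6316 = 16.1116 per hr

Final: 16.1116 /hr


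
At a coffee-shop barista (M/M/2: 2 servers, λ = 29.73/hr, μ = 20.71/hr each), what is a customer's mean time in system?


a = 1.4355; ρ = 0.7178; P₀ = 0.164301
Lq = P₀·a^c·ρ/(c!(1−ρ)²) = 1.52551
Wq = Lq/λ = 1.52551/29.73 = 0.05131 hr
W = Wq + 1/μ = 0.05131 + 0.04829 = 0.09960 hr

Final: 0.09960 hr


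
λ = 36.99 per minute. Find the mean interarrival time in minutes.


Mean interarrival time = 1/λ = 1/36.99 minute = 0.02703 minute
In minutes: 0.02703 × 1 = 0.02703 min

Final: 0.02703 min


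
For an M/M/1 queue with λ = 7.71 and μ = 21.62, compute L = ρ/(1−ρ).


ρ = λ/μ = 7.71/21.62 = 0.3566
L = ρ/(1−ρ) = 0.3566/(1 − 0.3566) = 0.3566/0.6434 = 0.5543

Final: 0.5543


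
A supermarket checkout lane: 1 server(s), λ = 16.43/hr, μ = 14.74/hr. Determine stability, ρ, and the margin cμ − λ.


Total capacity cμ = 1·14.74 = 14.74/hr
ρ = λ/(cμ) = 16.43/14.74 = 1.1147
Stable ⇔ ρ < 1: NO
Spare capacity = cμ − λ = 14.74 − 16.43 = -1.69/hr

Final: ρ = 1.1147; unstable; margin = -1.69/hr


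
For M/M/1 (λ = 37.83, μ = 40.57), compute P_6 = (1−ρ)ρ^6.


ρ = 37.83/40.57 = 0.9325
P_n = (1−ρ)·ρ^n = (1 − 0.9325)·0.9325^6 = 0.06754·0.657337 = 0.044395

Final: 0.044395


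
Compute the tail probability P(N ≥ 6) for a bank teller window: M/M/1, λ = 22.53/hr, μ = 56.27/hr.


ρ = 22.53/56.27 = 0.4004
P(N ≥ n) = ρ^n = 0.4004^6 = 0.004120

Final: 0.004120


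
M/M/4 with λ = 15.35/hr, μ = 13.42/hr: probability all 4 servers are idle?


a = λ/μ = 15.35/13.42 = 1.1438; ρ = a/c = 0.2860
Σ_{k=0}^{3} a^k/k! (terms k=0..3) = 1.00000 + 1.14382 + 0.65416 + 0.24941 = 3.04738
Tail: a^4/(4!(1−ρ)) = 1.71168/(24·0.7140) = 0.09988
P₀ = 1/(3.04738 + 0.09988) = 1/3.14726 = 0.317736

Final: 0.317736


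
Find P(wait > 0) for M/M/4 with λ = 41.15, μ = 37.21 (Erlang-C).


a = λ/μ = 1.1059; ρ = a/4 = 0.2765
P₀ = 0.330150 (from M/M/c formula)
C(c,a) = [a^c/(c!(1−ρ))]·P₀ = [1.49569/(24·0.7235)]·0.330150
= 0.08613·0.330150 = 0.028437

Final: 0.028437


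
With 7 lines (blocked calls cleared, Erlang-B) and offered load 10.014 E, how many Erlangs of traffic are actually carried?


B(7,10.014) = 0.409665 (Erlang-B)
Carried load = a(1 − B) = 10.014·(1 − 0.409665) = 10.014·0.590335 = 5.9116 E

Final: 5.9116 Erlangs


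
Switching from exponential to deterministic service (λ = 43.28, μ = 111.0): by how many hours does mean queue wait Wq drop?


ρ = 43.28/111.0 = 0.3899
Wq(M/M/1) = ρ/(μ−λ) = 0.3899/67.72 = 0.005758 hr
Wq(M/D/1) = ρ/(2(μ−λ)) = 0.002879 hr
Savings = 0.005758 − 0.002879 = 0.002879 hr

Final: 0.002879 hr


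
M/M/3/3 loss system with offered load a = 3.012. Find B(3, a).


B(c,a) = (a^c/c!) / Σ_{k=0}^{c} a^k/k!
a^3/3! = 4.554216
Σ terms (k=0..3): 1.00000 + 3.01200 + 4.53607 + 4.55422 = 13.102288
B = 4.554216/13.102288 = 0.347589

Final: 0.347589


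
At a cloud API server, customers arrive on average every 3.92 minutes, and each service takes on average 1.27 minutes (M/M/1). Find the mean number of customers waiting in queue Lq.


λ = 60/3.92 = 15.3061 /hr
μ = 60/1.27 = 47.2441 /hr
ρ = λ/μ = 15.3061/47.2441 = 0.3240
Lq = ρ²/(1−ρ) = 0.1050/0.6760 = 0.1553

Final: 0.1553


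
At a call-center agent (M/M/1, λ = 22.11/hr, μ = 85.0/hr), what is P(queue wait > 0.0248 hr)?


ρ = 22.11/85.0 = 0.2601
P(Wq > t) = ρ·e^{−(μ−λ)t} = 0.2601·e^{−1.5597}
= 0.2601·0.210205 = 0.054678

Final: 0.054678


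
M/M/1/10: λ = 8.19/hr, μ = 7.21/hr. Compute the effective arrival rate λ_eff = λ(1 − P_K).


ρ = 1.1359; P_K = (1−ρ)ρ^10/(1−ρ^11) = 0.158725
λ_eff = λ(1 − P_K) = 8.19·(1 − 0.158725) = 8.19·0.841275 = 6.8900 /hr

Final: 6.8900 /hr


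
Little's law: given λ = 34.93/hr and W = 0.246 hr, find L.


L = λW = 34.93·0.246 = 8.5928

Final: 8.5928


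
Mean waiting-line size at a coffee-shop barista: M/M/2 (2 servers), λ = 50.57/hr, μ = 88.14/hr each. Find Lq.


a = λ/μ = 0.5737; ρ = a/2 = 0.2869
P₀ = 0.554155
Lq = P₀·a^c·ρ / (c!·(1−ρ)²) = 0.554155·0.32918·0.2869/(2·0.50855)
= 0.05145

Final: 0.05145


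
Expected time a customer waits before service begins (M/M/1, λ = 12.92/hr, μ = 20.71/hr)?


ρ = 12.92/20.71 = 0.6239
Wq = ρ/(μ−λ) = 0.6239/(20.71 − 12.92) = 0.6239/7.79 = 0.08008 hr

Final: 0.08008 hr


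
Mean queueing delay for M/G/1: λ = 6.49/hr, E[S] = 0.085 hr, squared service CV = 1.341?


ρ = λ·E[S] = 6.49·0.085 = 0.5517
E[S²] = E[S]²(1+C_s²) = 0.085²·(1+1.341) = 0.016914
Wq = λ·E[S²]/(2(1−ρ)) = 6.49·0.016914/(2·0.4483) = 0.12242 hr

Final: 0.12242 hr


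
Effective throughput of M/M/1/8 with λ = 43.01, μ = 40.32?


ρ = 1.0667; P_K = (1−ρ)ρ^8/(1−ρ^9) = 0.141883
λ_eff = λ(1 − P_K) = 43.01·(1 − 0.141883) = 43.01·0.858117 = 36.9076 /hr

Final: 36.9076 /hr


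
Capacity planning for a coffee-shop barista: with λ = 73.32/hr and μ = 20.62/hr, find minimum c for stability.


Stability requires cμ > λ ⇔ c > λ/μ.
λ/μ = 73.32/20.62 = 3.5558
Minimum integer c = ⌊3.5558⌋ + 1 = 4
Check: 4·20.62 = 82.48 > 73.32, while 3·20.62 = 61.86 ≤ 73.32

Final: 4 servers


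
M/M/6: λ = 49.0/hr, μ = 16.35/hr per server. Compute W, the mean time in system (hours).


a = 2.9969; ρ = 0.4995; P₀ = 0.049115
Lq = P₀·a^c·ρ/(c!(1−ρ)²) = 0.09855
Wq = Lq/λ = 0.09855/49.0 = 0.002011 hr
W = Wq + 1/μ = 0.002011 + 0.06116 = 0.06317 hr

Final: 0.06317 hr


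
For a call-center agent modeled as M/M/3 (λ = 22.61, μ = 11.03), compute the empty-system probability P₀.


a = λ/μ = 22.61/11.03 = 2.0499; ρ = a/c = 0.6833
Σ_{k=0}^{2} a^k/k! (terms k=0..2) = 1.00000 + 2.04986 + 2.10097 = 5.15084
Tail: a^3/(3!(1−ρ)) = 8.61341/(6·0.3167) = 4.53273
P₀ = 1/(5.15084 + 4.53273) = 1/9.68356 = 0.103268

Final: 0.103268


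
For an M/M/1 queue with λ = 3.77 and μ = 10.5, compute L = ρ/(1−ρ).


ρ = λ/μ = 3.77/10.5 = 0.3590
L = ρ/(1−ρ) = 0.3590/(1 − 0.3590) = 0.3590/0.6410 = 0.5602

Final: 0.5602


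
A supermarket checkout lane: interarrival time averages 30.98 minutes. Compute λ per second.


λ = 1/(interarrival time) in consistent units.
1 second = 0.0166667 min, so λ = 0.0166667/30.98 = 0.0005380 per second

Final: 0.0005380 /sec


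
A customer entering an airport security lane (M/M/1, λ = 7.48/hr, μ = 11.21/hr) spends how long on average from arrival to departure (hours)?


W = 1/(μ−λ) = 1/(11.21 − 7.48) = 1/3.73 = 0.2681 hr

Final: 0.2681 hr


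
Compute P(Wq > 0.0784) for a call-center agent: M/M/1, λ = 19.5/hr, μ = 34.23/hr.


ρ = 19.5/34.23 = 0.5697
P(Wq > t) = ρ·e^{−(μ−λ)t} = 0.5697·e^{−1.1548}
= 0.5697·0.315110 = 0.179511

Final: 0.179511


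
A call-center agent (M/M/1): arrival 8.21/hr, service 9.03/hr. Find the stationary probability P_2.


ρ = 8.21/9.03 = 0.9092
P_n = (1−ρ)·ρ^n = (1 − 0.9092)·0.9092^2 = 0.09081·0.826629 = 0.075065

Final: 0.075065


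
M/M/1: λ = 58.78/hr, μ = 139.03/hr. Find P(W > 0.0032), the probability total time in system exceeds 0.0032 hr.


W ~ Exponential(μ−λ) for M/M/1.
μ − λ = 139.03 − 58.78 = 80.2500
P(W > t) = e^{−(μ−λ)t} = e^{−0.2568} = 0.773523

Final: 0.773523


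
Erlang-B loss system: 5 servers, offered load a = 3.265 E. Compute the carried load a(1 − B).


B(5,3.265) = 0.133142 (Erlang-B)
Carried load = a(1 − B) = 3.265·(1 − 0.133142) = 3.265·0.866858 = 2.8303 E

Final: 2.8303 Erlangs


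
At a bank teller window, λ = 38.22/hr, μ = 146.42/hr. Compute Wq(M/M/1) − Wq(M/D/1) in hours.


ρ = 38.22/146.42 = 0.2610
Wq(M/M/1) = ρ/(μ−λ) = 0.2610/108.20 = 0.002412 hr
Wq(M/D/1) = ρ/(2(μ−λ)) = 0.001206 hr
Savings = 0.002412 − 0.001206 = 0.001206 hr

Final: 0.001206 hr


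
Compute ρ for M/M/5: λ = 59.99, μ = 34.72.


ρ = λ/(cμ) = 59.99/(5·34.72) = 59.99/173.60 = 0.3456

Final: 0.3456


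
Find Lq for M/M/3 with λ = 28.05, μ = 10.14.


a = λ/μ = 2.7663; ρ = a/3 = 0.9221
P₀ = 0.018912
Lq = P₀·a^c·ρ / (c!·(1−ρ)²) = 0.018912·21.16824·0.9221/(6·0.006070)
= 10.13602

Final: 10.13602


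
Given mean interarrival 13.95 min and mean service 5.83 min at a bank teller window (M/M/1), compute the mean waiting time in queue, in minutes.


λ = 60/13.95 = 4.3011 /hr
μ = 60/5.83 = 10.2916 /hr
ρ = λ/μ = 4.3011/10.2916 = 0.4179
Wq = ρ/(μ−λ) = 0.4179/(10.2916−4.3011) = 0.06976 hr
In minutes: 0.06976·60 = 4.186 min

Final: 4.186 min


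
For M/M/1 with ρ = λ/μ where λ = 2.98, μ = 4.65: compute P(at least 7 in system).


ρ = 2.98/4.65 = 0.6409
P(N ≥ n) = ρ^n = 0.6409^7 = 0.044396

Final: 0.044396


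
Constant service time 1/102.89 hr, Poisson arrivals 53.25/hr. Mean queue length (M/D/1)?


ρ = 53.25/102.89 = 0.5175
M/D/1: Lq = ρ²/(2(1−ρ)) = 0.2679/(2·0.4825) = 0.27759

Final: 0.27759
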